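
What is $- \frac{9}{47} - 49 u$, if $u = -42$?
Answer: $\frac{96717}{47} \approx 2057.8$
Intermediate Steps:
$- \frac{9}{47} - 49 u = - \frac{9}{47} - -2058 = \left(-9\right) \frac{1}{47} + 2058 = - \frac{9}{47} + 2058 = \frac{96717}{47}$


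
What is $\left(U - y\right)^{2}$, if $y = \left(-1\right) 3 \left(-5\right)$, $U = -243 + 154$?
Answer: $10816$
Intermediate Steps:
$U = -89$
$y = 15$ ($y = \left(-3\right) \left(-5\right) = 15$)
$\left(U - y\right)^{2} = \left(-89 - 15\right)^{2} = \left(-104\right)^{2} = 10816$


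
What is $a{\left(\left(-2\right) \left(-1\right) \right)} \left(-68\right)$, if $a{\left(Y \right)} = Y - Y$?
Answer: $0$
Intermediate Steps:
$a{\left(Y \right)} = 0$
$a{\left(\left(-2\right) \left(-1\right) \right)} \left(-68\right) = 0 \left(-68\right) = 0$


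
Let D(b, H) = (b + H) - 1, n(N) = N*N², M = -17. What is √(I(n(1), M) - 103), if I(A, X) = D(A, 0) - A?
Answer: 2*I*√26 ≈ 10.198*I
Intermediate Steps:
n(N) = N³
D(b, H) = -1 + H + b (D(b, H) = (H + b) - 1 = -1 + H + b)
I(A, X) = -1 (I(A, X) = (-1 + 0 + A) - A = (-1 + A) - A = -1)
√(I(n(1), M) - 103) = √(-1 - 103) = √(-104) = 2*I*√26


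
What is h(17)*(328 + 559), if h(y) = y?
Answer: 15079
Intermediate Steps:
h(17)*(328 + 559) = 17*(328 + 559) = 17*887 = 15079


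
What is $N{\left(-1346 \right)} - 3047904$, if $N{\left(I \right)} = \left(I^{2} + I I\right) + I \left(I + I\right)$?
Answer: $4198960$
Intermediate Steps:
$N{\left(I \right)} = 4 I^{2}$ ($N{\left(I \right)} = \left(I^{2} + I^{2}\right) + I 2 I = 2 I^{2} + 2 I^{2} = 4 I^{2}$)
$N{\left(-1346 \right)} - 3047904 = 4 \left(-1346\right)^{2} - 3047904 = 4 \cdot 1811716 - 3047904 = 7246864 - 3047904 = 4198960$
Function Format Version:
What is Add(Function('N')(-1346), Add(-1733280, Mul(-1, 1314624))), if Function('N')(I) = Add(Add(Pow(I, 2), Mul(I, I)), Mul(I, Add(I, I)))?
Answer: 4198960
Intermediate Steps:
Function('N')(I) = Mul(4, Pow(I, 2)) (Function('N')(I) = Add(Add(Pow(I, 2), Pow(I, 2)), Mul(I, Mul(2, I))) = Add(Mul(2, Pow(I, 2)), Mul(2, Pow(I, 2))) = Mul(4, Pow(I, 2)))
Add(Function('N')(-1346), Add(-1733280, Mul(-1, 1314624))) = Add(Mul(4, Pow(-1346, 2)), Add(-1733280, Mul(-1, 1314624))) = Add(Mul(4, 1811716), Add(-1733280, -1314624)) = Add(7246864, -3047904) = 4198960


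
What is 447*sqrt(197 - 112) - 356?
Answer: -356 + 447*sqrt(85) ≈ 3765.1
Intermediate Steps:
447*sqrt(197 - 112) - 356 = 447*sqrt(85) - 356 = -356 + 447*sqrt(85)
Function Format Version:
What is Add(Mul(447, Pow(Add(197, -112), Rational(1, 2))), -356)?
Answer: Add(-356, Mul(447, Pow(85, Rational(1, 2)))) ≈ 3765.1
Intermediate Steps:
Add(Mul(447, Pow(Add(197, -112), Rational(1, 2))), -356) = Add(Mul(447, Pow(85, Rational(1, 2))), -356) = Add(-356, Mul(447, Pow(85, Rational(1, 2))))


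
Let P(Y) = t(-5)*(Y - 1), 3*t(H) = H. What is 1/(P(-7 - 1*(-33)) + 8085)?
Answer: 3/24130 ≈ 0.00012433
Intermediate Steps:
t(H) = H/3
P(Y) = 5/3 - 5*Y/3 (P(Y) = ((1/3)*(-5))*(Y - 1) = -5*(-1 + Y)/3 = 5/3 - 5*Y/3)
1/(P(-7 - 1*(-33)) + 8085) = 1/((5/3 - 5*(-7 - 1*(-33))/3) + 8085) = 1/((5/3 - 5*(-7 + 33)/3) + 8085) = 1/((5/3 - 5/3*26) + 8085) = 1/((5/3 - 130/3) + 8085) = 1/(-125/3 + 8085) = 1/(24130/3) = 3/24130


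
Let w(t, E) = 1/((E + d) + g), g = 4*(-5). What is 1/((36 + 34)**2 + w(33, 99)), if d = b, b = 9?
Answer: 88/431201 ≈ 0.00020408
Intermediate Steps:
d = 9
g = -20
w(t, E) = 1/(-11 + E) (w(t, E) = 1/((E + 9) - 20) = 1/((9 + E) - 20) = 1/(-11 + E))
1/((36 + 34)**2 + w(33, 99)) = 1/((36 + 34)**2 + 1/(-11 + 99)) = 1/(70**2 + 1/88) = 1/(4900 + 1/88) = 1/(431201/88) = 88/431201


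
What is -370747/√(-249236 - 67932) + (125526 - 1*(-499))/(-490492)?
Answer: -126025/490492 + 370747*I*√19823/79292 ≈ -0.25694 + 658.31*I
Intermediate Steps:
-370747/√(-249236 - 67932) + (125526 - 1*(-499))/(-490492) = -370747*(-I*√19823/79292) + (125526 + 499)*(-1/490492) = -370747*(-I*√19823/79292) + 126025*(-1/490492) = -(-370747)*I*√19823/79292 - 126025/490492 = 370747*I*√19823/79292 - 126025/490492 = -126025/490492 + 370747*I*√19823/79292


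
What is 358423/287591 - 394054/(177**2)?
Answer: -102097349747/9009938439 ≈ -11.332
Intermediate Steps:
358423/287591 - 394054/(177**2) = 358423*(1/287591) - 394054/31329 = 358423/287591 - 394054*1/31329 = 358423/287591 - 394054/31329 = -102097349747/9009938439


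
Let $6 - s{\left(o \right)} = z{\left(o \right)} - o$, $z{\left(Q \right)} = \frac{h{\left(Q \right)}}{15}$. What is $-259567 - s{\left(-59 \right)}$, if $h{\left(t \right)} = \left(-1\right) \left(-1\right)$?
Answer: $- \frac{3892709}{15} \approx -2.5951 \cdot 10^{5}$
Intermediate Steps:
$h{\left(t \right)} = 1$
$z{\left(Q \right)} = \frac{1}{15}$ ($z{\left(Q \right)} = 1 \cdot \frac{1}{15} = \frac{1}{15}$)
$s{\left(o \right)} = \frac{89}{15} + o$ ($s{\left(o \right)} = 6 - \left(\frac{1}{15} - o\right) = 6 + \left(- \frac{1}{15} + o\right) = \frac{89}{15} + o$)
$-259567 - s{\left(-59 \right)} = -259567 - \left(\frac{89}{15} - 59\right) = -259567 - - \frac{796}{15} = -259567 + \frac{796}{15} = - \frac{3892709}{15}$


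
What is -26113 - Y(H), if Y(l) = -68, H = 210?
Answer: -26045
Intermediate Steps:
-26113 - Y(H) = -26113 - 1*(-68) = -26113 + 68 = -26045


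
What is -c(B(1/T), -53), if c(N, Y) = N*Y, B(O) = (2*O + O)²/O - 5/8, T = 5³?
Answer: -29309/1000 ≈ -29.309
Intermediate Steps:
T = 125
B(O) = -5/8 + 9*O (B(O) = (3*O)²/O - 5*⅛ = (9*O²)/O - 5/8 = 9*O - 5/8 = -5/8 + 9*O)
-c(B(1/T), -53) = -(-5/8 + 9/125)*(-53) = -(-553)*(-53)/1000 = -1*29309/1000 = -29309/1000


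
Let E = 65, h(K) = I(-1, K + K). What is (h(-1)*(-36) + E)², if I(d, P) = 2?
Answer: 49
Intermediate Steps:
h(K) = 2
(h(-1)*(-36) + E)² = (2*(-36) + 65)² = (-72 + 65)² = (-7)² = 49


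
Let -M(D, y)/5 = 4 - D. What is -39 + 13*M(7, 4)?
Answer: 156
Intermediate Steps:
M(D, y) = -20 + 5*D (M(D, y) = -5*(4 - D) = -20 + 5*D)
-39 + 13*M(7, 4) = -39 + 13*(-20 + 5*7) = -39 + 13*(-20 + 35) = -39 + 13*15 = -39 + 195 = 156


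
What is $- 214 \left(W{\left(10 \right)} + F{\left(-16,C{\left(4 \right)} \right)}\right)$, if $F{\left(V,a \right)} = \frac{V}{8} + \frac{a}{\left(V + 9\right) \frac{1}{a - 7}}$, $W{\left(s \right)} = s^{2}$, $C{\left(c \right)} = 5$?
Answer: $- \frac{148944}{7} \approx -21278.0$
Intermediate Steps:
$F{\left(V,a \right)} = \frac{V}{8} + \frac{a \left(-7 + a\right)}{9 + V}$ ($F{\left(V,a \right)} = V \frac{1}{8} + \frac{a}{\left(9 + V\right) \frac{1}{-7 + a}} = \frac{V}{8} + \frac{a}{\frac{1}{-7 + a} \left(9 + V\right)} = \frac{V}{8} + a \frac{-7 + a}{9 + V} = \frac{V}{8} + \frac{a \left(-7 + a\right)}{9 + V}$)
$- 214 \left(W{\left(10 \right)} + F{\left(-16,C{\left(4 \right)} \right)}\right) = - 214 \left(10^{2} + \frac{\left(-16\right)^{2} - 280 + 8 \cdot 5^{2} + 9 \left(-16\right)}{8 \left(9 - 16\right)}\right) = - 214 \left(100 + \frac{256 - 280 + 8 \cdot 25 - 144}{8 \left(-7\right)}\right) = - 214 \left(100 + \frac{1}{8} \left(- \frac{1}{7}\right) \left(256 - 280 + 200 - 144\right)\right) = - 214 \left(100 + \frac{1}{8} \left(- \frac{1}{7}\right) 32\right) = - 214 \left(100 - \frac{4}{7}\right) = \left(-214\right) \frac{696}{7} = - \frac{148944}{7}$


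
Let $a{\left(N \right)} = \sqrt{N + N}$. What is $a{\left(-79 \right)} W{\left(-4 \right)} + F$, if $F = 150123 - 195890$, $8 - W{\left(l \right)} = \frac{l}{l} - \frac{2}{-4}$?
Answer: $-45767 + \frac{13 i \sqrt{158}}{2} \approx -45767.0 + 81.704 i$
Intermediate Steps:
$a{\left(N \right)} = \sqrt{2} \sqrt{N}$ ($a{\left(N \right)} = \sqrt{2 N} = \sqrt{2} \sqrt{N}$)
$W{\left(l \right)} = \frac{13}{2}$ ($W{\left(l \right)} = 8 - \left(\frac{l}{l} - \frac{2}{-4}\right) = 8 - \left(1 - - \frac{1}{2}\right) = 8 - \left(1 + \frac{1}{2}\right) = 8 - \frac{3}{2} = \frac{13}{2}$)
$F = -45767$ ($F = 150123 - 195890 = -45767$)
$a{\left(-79 \right)} W{\left(-4 \right)} + F = \sqrt{2} \sqrt{-79} \cdot \frac{13}{2} - 45767 = \sqrt{2} i \sqrt{79} \cdot \frac{13}{2} - 45767 = i \sqrt{158} \cdot \frac{13}{2} - 45767 = \frac{13 i \sqrt{158}}{2} - 45767 = -45767 + \frac{13 i \sqrt{158}}{2}$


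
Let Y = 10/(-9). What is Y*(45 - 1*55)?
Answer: 100/9 ≈ 11.111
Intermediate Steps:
Y = -10/9 (Y = 10*(-1/9) = -10/9 ≈ -1.1111)
Y*(45 - 1*55) = -10*(45 - 1*55)/9 = -10*(45 - 55)/9 = -10/9*(-10) = 100/9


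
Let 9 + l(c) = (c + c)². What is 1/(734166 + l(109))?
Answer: 1/781681 ≈ 1.2793e-6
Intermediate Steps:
l(c) = -9 + 4*c² (l(c) = -9 + (c + c)² = -9 + (2*c)² = -9 + 4*c²)
1/(734166 + l(109)) = 1/(734166 + (-9 + 4*109²)) = 1/(734166 + (-9 + 4*11881)) = 1/(734166 + (-9 + 47524)) = 1/(734166 + 47515) = 1/781681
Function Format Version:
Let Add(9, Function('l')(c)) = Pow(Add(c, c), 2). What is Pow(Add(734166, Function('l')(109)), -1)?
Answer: Rational(1, 781681) ≈ 1.2793e-6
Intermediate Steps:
Function('l')(c) = Add(-9, Mul(4, Pow(c, 2))) (Function('l')(c) = Add(-9, Pow(Add(c, c), 2)) = Add(-9, Pow(Mul(2, c), 2)) = Add(-9, Mul(4, Pow(c, 2))))
Pow(Add(734166, Function('l')(109)), -1) = Pow(Add(734166, Add(-9, Mul(4, Pow(109, 2)))), -1) = Pow(Add(734166, Add(-9, Mul(4, 11881))), -1) = Pow(Add(734166, Add(-9, 47524)), -1) = Pow(Add(734166, 47515), -1) = Pow(781681, -1) = Rational(1, 781681)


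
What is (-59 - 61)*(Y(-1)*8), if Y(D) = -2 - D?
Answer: 960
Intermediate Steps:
(-59 - 61)*(Y(-1)*8) = (-59 - 61)*((-2 - 1*(-1))*8) = -120*(-2 + 1)*8 = -(-120)*8 = -120*(-8) = 960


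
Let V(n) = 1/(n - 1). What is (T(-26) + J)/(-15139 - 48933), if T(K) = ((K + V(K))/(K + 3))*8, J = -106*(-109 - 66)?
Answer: -5762587/19894356 ≈ -0.28966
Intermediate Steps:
V(n) = 1/(-1 + n)
J = 18550 (J = -106*(-175) = 18550)
T(K) = 8*(K + 1/(-1 + K))/(3 + K) (T(K) = ((K + 1/(-1 + K))/(K + 3))*8 = ((K + 1/(-1 + K))/(3 + K))*8 = 8*(K + 1/(-1 + K))/(3 + K))
(T(-26) + J)/(-15139 - 48933) = (8*(1 - 26*(-1 - 26))/((-1 - 26)*(3 - 26)) + 18550)/(-15139 - 48933) = (8*(1 - 26*(-27))/(-27*(-23)) + 18550)/(-64072) = (8*(-1/27)*(-1/23)*(1 + 702) + 18550)*(-1/64072) = (8*(-1/27)*(-1/23)*703 + 18550)*(-1/64072) = (5624/621 + 18550)*(-1/64072) = (11525174/621)*(-1/64072) = -5762587/19894356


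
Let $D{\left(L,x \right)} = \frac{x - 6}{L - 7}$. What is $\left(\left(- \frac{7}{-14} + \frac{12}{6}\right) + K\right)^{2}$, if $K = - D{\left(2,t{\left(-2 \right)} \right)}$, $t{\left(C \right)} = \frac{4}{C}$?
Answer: $\frac{81}{100} \approx 0.81$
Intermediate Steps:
$D{\left(L,x \right)} = \frac{-6 + x}{-7 + L}$
$K = - \frac{8}{5}$ ($K = - \frac{-6 + \frac{4}{-2}}{-7 + 2} = - \frac{-6 + 4 \left(- \frac{1}{2}\right)}{-5} = - \frac{\left(-1\right) \left(-6 - 2\right)}{5} = - \frac{\left(-1\right) \left(-8\right)}{5} = \left(-1\right) \frac{8}{5} = - \frac{8}{5} \approx -1.6$)
$\left(\left(- \frac{7}{-14} + \frac{12}{6}\right) + K\right)^{2} = \left(\left(- \frac{7}{-14} + \frac{12}{6}\right) - \frac{8}{5}\right)^{2} = \left(\left(\left(-7\right) \left(- \frac{1}{14}\right) + 12 \cdot \frac{1}{6}\right) - \frac{8}{5}\right)^{2} = \left(\left(\frac{1}{2} + 2\right) - \frac{8}{5}\right)^{2} = \left(\frac{5}{2} - \frac{8}{5}\right)^{2} = \left(\frac{9}{10}\right)^{2} = \frac{81}{100}$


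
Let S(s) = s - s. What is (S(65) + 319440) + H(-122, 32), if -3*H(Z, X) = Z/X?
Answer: 15333181/48 ≈ 3.1944e+5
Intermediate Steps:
H(Z, X) = -Z/(3*X)
S(s) = 0
(S(65) + 319440) + H(-122, 32) = (0 + 319440) - ⅓*(-122)/32 = 319440 - ⅓*(-122)*1/32 = 319440 + 61/48 = 15333181/48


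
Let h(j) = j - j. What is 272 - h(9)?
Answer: 272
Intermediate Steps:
h(j) = 0
272 - h(9) = 272 - 1*0 = 272 + 0 = 272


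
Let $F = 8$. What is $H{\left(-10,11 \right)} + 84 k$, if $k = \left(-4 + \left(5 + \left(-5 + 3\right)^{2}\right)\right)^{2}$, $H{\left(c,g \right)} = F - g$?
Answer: $2097$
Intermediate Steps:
$H{\left(c,g \right)} = 8 - g$
$k = 25$ ($k = \left(-4 + \left(5 + \left(-2\right)^{2}\right)\right)^{2} = \left(-4 + \left(5 + 4\right)\right)^{2} = \left(-4 + 9\right)^{2} = 5^{2} = 25$)
$H{\left(-10,11 \right)} + 84 k = \left(8 - 11\right) + 84 \cdot 25 = \left(8 - 11\right) + 2100 = -3 + 2100 = 2097$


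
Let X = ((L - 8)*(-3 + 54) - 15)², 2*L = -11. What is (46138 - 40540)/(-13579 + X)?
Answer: 22392/1925333 ≈ 0.011630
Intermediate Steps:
L = -11/2 (L = (½)*(-11) = -11/2 ≈ -5.5000)
X = 1979649/4 (X = ((-11/2 - 8)*(-3 + 54) - 15)² = (-27/2*51 - 15)² = (-1377/2 - 15)² = (-1407/2)² = 1979649/4 ≈ 4.9491e+5)
(46138 - 40540)/(-13579 + X) = (46138 - 40540)/(-13579 + 1979649/4) = 5598/(1925333/4) = 5598*(4/1925333) = 22392/1925333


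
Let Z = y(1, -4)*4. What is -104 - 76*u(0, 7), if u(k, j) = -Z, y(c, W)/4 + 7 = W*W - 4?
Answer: 5976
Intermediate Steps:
y(c, W) = -44 + 4*W**2 (y(c, W) = -28 + 4*(W*W - 4) = -28 + 4*(W**2 - 4) = -28 + 4*(-4 + W**2) = -28 + (-16 + 4*W**2) = -44 + 4*W**2)
Z = 80 (Z = (-44 + 4*(-4)**2)*4 = (-44 + 4*16)*4 = (-44 + 64)*4 = 20*4 = 80)
u(k, j) = -80 (u(k, j) = -1*80 = -80)
-104 - 76*u(0, 7) = -104 - 76*(-80) = -104 + 6080 = 5976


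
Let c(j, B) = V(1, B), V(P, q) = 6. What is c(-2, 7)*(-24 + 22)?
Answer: -12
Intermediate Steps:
c(j, B) = 6
c(-2, 7)*(-24 + 22) = 6*(-24 + 22) = 6*(-2) = -12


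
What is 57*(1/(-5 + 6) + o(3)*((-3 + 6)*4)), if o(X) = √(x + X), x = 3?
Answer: 57 + 684*√6 ≈ 1732.5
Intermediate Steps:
o(X) = √(3 + X)
57*(1/(-5 + 6) + o(3)*((-3 + 6)*4)) = 57*(1/(-5 + 6) + √(3 + 3)*((-3 + 6)*4)) = 57*(1/1 + √6*(3*4)) = 57*(1 + √6*12) = 57*(1 + 12*√6) = 57 + 684*√6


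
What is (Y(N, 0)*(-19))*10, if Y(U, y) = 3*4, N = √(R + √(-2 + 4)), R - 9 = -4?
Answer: -2280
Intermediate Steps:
R = 5 (R = 9 - 4 = 5)
N = √(5 + √2) (N = √(5 + √(-2 + 4)) = √(5 + √2) ≈ 2.5326)
Y(U, y) = 12
(Y(N, 0)*(-19))*10 = (12*(-19))*10 = -228*10 = -2280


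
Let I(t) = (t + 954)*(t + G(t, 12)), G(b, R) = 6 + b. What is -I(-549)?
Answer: 442260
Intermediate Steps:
I(t) = (6 + 2*t)*(954 + t) (I(t) = (t + 954)*(t + (6 + t)) = (954 + t)*(6 + 2*t) = (6 + 2*t)*(954 + t))
-I(-549) = -(5724 + 2*(-549)² + 1914*(-549)) = -(5724 + 2*301401 - 1050786) = -(5724 + 602802 - 1050786) = -1*(-442260) = 442260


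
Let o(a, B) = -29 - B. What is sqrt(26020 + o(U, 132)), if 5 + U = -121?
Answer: sqrt(25859) ≈ 160.81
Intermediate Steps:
U = -126 (U = -5 - 121 = -126)
sqrt(26020 + o(U, 132)) = sqrt(26020 + (-29 - 1*132)) = sqrt(26020 + (-29 - 132)) = sqrt(26020 - 161) = sqrt(25859)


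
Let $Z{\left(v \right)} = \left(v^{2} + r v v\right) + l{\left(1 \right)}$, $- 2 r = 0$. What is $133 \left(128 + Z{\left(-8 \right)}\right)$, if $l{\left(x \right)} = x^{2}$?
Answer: $25669$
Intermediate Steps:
$r = 0$ ($r = \left(- \frac{1}{2}\right) 0 = 0$)
$Z{\left(v \right)} = 1 + v^{2}$ ($Z{\left(v \right)} = \left(v^{2} + 0 v v\right) + 1^{2} = \left(v^{2} + 0 v\right) + 1 = \left(v^{2} + 0\right) + 1 = v^{2} + 1 = 1 + v^{2}$)
$133 \left(128 + Z{\left(-8 \right)}\right) = 133 \left(128 + \left(1 + \left(-8\right)^{2}\right)\right) = 133 \left(128 + \left(1 + 64\right)\right) = 133 \left(128 + 65\right) = 133 \cdot 193 = 25669$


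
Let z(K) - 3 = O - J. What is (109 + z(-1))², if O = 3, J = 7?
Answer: 11664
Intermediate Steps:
z(K) = -1 (z(K) = 3 + (3 - 1*7) = 3 + (3 - 7) = 3 - 4 = -1)
(109 + z(-1))² = (109 - 1)² = 108² = 11664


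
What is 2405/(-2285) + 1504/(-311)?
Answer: -836919/142127 ≈ -5.8885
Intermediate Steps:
2405/(-2285) + 1504/(-311) = 2405*(-1/2285) + 1504*(-1/311) = -481/457 - 1504/311 = -836919/142127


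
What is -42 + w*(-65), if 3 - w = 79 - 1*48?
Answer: 1778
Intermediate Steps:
w = -28 (w = 3 - (79 - 1*48) = 3 - (79 - 48) = 3 - 1*31 = 3 - 31 = -28)
-42 + w*(-65) = -42 - 28*(-65) = -42 + 1820 = 1778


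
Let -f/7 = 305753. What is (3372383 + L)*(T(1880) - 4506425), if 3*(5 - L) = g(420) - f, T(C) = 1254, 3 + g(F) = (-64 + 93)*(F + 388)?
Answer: -35831715362344/3 ≈ -1.1944e+13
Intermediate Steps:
f = -2140271 (f = -7*305753 = -2140271)
g(F) = 11249 + 29*F (g(F) = -3 + (-64 + 93)*(F + 388) = -3 + 29*(388 + F) = -3 + (11252 + 29*F) = 11249 + 29*F)
L = -2163685/3 (L = 5 - ((11249 + 29*420) - 1*(-2140271))/3 = 5 - ((11249 + 12180) + 2140271)/3 = 5 - (23429 + 2140271)/3 = 5 - 1/3*2163700 = 5 - 2163700/3 = -2163685/3 ≈ -7.2123e+5)
(3372383 + L)*(T(1880) - 4506425) = (3372383 - 2163685/3)*(1254 - 4506425) = (7953464/3)*(-4505171) = -35831715362344/3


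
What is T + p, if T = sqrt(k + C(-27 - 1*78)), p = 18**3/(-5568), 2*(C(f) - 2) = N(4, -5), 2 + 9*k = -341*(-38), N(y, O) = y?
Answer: -243/232 + 8*sqrt(203)/3 ≈ 36.947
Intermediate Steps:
k = 12956/9 (k = -2/9 + (-341*(-38))/9 = -2/9 + (1/9)*12958 = -2/9 + 12958/9 = 12956/9 ≈ 1439.6)
C(f) = 4 (C(f) = 2 + (1/2)*4 = 2 + 2 = 4)
p = -243/232 (p = 5832*(-1/5568) = -243/232 ≈ -1.0474)
T = 8*sqrt(203)/3 (T = sqrt(12956/9 + 4) = sqrt(12992/9) = 8*sqrt(203)/3 ≈ 37.994)
T + p = 8*sqrt(203)/3 - 243/232 = -243/232 + 8*sqrt(203)/3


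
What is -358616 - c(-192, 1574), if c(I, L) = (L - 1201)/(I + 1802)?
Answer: -577372133/1610 ≈ -3.5862e+5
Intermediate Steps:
c(I, L) = (-1201 + L)/(1802 + I)
-358616 - c(-192, 1574) = -358616 - (-1201 + 1574)/(1802 - 192) = -358616 - 373/1610 = -577372133/1610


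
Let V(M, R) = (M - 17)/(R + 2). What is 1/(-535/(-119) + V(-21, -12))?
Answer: 595/4936 ≈ 0.12054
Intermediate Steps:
V(M, R) = (-17 + M)/(2 + R)
1/(-535/(-119) + V(-21, -12)) = 1/(-535/(-119) + (-17 - 21)/(2 - 12)) = 1/(-535*(-1/119) - 38/(-10)) = 1/(535/119 - ⅒*(-38)) = 1/(535/119 + 19/5) = 1/(4936/595) = 595/4936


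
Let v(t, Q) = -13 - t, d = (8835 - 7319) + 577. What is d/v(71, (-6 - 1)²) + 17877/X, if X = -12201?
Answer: -1287541/48804 ≈ -26.382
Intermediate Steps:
d = 2093 (d = 1516 + 577 = 2093)
d/v(71, (-6 - 1)²) + 17877/X = 2093/(-13 - 1*71) + 17877/(-12201) = 2093/(-13 - 71) + 17877*(-1/12201) = 2093/(-84) - 5959/4067 = 2093*(-1/84) - 5959/4067 = -299/12 - 5959/4067 = -1287541/48804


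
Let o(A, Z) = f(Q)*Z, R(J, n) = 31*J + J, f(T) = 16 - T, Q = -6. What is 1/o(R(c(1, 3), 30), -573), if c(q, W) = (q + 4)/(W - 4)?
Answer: -1/12606 ≈ -7.9327e-5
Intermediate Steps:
c(q, W) = (4 + q)/(-4 + W)
R(J, n) = 32*J
o(A, Z) = 22*Z (o(A, Z) = (16 - 1*(-6))*Z = (16 + 6)*Z = 22*Z)
1/o(R(c(1, 3), 30), -573) = 1/(22*(-573)) = 1/(-12606) = -1/12606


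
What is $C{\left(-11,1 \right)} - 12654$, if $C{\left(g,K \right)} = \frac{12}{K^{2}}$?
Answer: $-12642$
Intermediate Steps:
$C{\left(g,K \right)} = \frac{12}{K^{2}}$
$C{\left(-11,1 \right)} - 12654 = 12 \cdot 1^{-2} - 12654 = 12 \cdot 1 - 12654 = 12 - 12654 = -12642$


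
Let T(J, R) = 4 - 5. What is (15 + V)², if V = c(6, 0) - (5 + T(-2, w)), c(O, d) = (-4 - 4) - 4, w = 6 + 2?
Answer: 1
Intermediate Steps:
w = 8
c(O, d) = -12 (c(O, d) = -8 - 4 = -12)
T(J, R) = -1
V = -16 (V = -12 - (5 - 1) = -12 - 1*4 = -12 - 4 = -16)
(15 + V)² = (15 - 16)² = (-1)² = 1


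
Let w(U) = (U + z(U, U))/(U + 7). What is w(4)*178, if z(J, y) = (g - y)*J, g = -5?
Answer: -5696/11 ≈ -517.82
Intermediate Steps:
z(J, y) = J*(-5 - y) (z(J, y) = (-5 - y)*J = J*(-5 - y))
w(U) = (U - U*(5 + U))/(7 + U) (w(U) = (U - U*(5 + U))/(U + 7) = (U - U*(5 + U))/(7 + U))
w(4)*178 = (4*(-4 - 1*4)/(7 + 4))*178 = (4*(-4 - 4)/11)*178 = (4*(1/11)*(-8))*178 = -32/11*178 = -5696/11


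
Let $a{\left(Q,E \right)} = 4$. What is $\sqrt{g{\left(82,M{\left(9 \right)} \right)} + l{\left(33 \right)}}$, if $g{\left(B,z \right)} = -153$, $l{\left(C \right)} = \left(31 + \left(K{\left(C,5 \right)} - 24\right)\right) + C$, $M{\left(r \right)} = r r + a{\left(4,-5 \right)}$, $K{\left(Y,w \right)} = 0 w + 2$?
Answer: $i \sqrt{111} \approx 10.536 i$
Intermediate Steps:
$K{\left(Y,w \right)} = 2$ ($K{\left(Y,w \right)} = 0 + 2 = 2$)
$M{\left(r \right)} = 4 + r^{2}$ ($M{\left(r \right)} = r r + 4 = r^{2} + 4 = 4 + r^{2}$)
$l{\left(C \right)} = 9 + C$ ($l{\left(C \right)} = \left(31 + \left(2 - 24\right)\right) + C = \left(31 - 22\right) + C = 9 + C$)
$\sqrt{g{\left(82,M{\left(9 \right)} \right)} + l{\left(33 \right)}} = \sqrt{-153 + \left(9 + 33\right)} = \sqrt{-153 + 42} = \sqrt{-111} = i \sqrt{111}$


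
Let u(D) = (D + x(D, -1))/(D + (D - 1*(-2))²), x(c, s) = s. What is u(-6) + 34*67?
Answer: 22773/10 ≈ 2277.3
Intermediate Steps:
u(D) = (-1 + D)/(D + (2 + D)²) (u(D) = (D - 1)/(D + (D - 1*(-2))²) = (-1 + D)/(D + (D + 2)²) = (-1 + D)/(D + (2 + D)²))
u(-6) + 34*67 = (-1 - 6)/(-6 + (2 - 6)²) + 34*67 = -7/(-6 + (-4)²) + 2278 = -7/(-6 + 16) + 2278 = -7/10 + 2278 = 22773/10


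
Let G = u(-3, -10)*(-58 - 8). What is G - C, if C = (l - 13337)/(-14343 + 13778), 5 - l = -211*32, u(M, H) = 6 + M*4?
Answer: 43432/113 ≈ 384.35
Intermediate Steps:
u(M, H) = 6 + 4*M
l = 6757 (l = 5 - (-211)*32 = 5 - 1*(-6752) = 5 + 6752 = 6757)
G = 396 (G = (6 + 4*(-3))*(-58 - 8) = (6 - 12)*(-66) = -6*(-66) = 396)
C = 1316/113 (C = (6757 - 13337)/(-14343 + 13778) = -6580/(-565) = -6580*(-1/565) = 1316/113 ≈ 11.646)
G - C = 396 - 1*1316/113 = 396 - 1316/113 = 43432/113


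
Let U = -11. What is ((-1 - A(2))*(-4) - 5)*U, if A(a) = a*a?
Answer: -165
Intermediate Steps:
A(a) = a²
((-1 - A(2))*(-4) - 5)*U = ((-1 - 1*2²)*(-4) - 5)*(-11) = ((-1 - 1*4)*(-4) - 5)*(-11) = ((-1 - 4)*(-4) - 5)*(-11) = (-5*(-4) - 5)*(-11) = (20 - 5)*(-11) = 15*(-11) = -165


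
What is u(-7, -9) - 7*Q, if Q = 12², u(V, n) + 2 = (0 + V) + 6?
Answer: -1011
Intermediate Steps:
u(V, n) = 4 + V (u(V, n) = -2 + ((0 + V) + 6) = -2 + (V + 6) = -2 + (6 + V) = 4 + V)
Q = 144
u(-7, -9) - 7*Q = (4 - 7) - 7*144 = -3 - 1008 = -1011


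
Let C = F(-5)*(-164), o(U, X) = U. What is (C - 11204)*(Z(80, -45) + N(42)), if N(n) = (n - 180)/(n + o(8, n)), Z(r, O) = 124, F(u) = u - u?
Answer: -33959324/25 ≈ -1.3584e+6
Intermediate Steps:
F(u) = 0
N(n) = (-180 + n)/(8 + n) (N(n) = (n - 180)/(n + 8) = (-180 + n)/(8 + n))
C = 0 (C = 0*(-164) = 0)
(C - 11204)*(Z(80, -45) + N(42)) = (0 - 11204)*(124 + (-180 + 42)/(8 + 42)) = -11204*(124 - 138/50) = -11204*(124 + (1/50)*(-138)) = -11204*(124 - 69/25) = -11204*3031/25 = -33959324/25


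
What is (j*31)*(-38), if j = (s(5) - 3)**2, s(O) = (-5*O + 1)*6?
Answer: -25455402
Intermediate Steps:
s(O) = 6 - 30*O (s(O) = (1 - 5*O)*6 = 6 - 30*O)
j = 21609 (j = ((6 - 30*5) - 3)**2 = ((6 - 150) - 3)**2 = (-144 - 3)**2 = (-147)**2 = 21609)
(j*31)*(-38) = (21609*31)*(-38) = 669879*(-38) = -25455402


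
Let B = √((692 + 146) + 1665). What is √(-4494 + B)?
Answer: √(-4494 + √2503) ≈ 66.663*I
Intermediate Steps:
B = √2503 (B = √(838 + 1665) = √2503 ≈ 50.030)
√(-4494 + B) = √(-4494 + √2503)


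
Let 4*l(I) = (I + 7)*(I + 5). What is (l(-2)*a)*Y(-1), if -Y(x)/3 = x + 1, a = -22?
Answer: 0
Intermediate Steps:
l(I) = (5 + I)*(7 + I)/4 (l(I) = ((I + 7)*(I + 5))/4 = ((7 + I)*(5 + I))/4 = ((5 + I)*(7 + I))/4 = (5 + I)*(7 + I)/4)
Y(x) = -3 - 3*x (Y(x) = -3*(x + 1) = -3*(1 + x) = -3 - 3*x)
(l(-2)*a)*Y(-1) = ((35/4 + 3*(-2) + (¼)*(-2)²)*(-22))*(-3 - 3*(-1)) = ((35/4 - 6 + (¼)*4)*(-22))*(-3 + 3) = ((35/4 - 6 + 1)*(-22))*0 = ((15/4)*(-22))*0 = -165/2*0 = 0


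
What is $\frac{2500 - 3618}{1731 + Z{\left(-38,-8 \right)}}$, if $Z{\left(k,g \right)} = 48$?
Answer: $- \frac{1118}{1779} \approx -0.62844$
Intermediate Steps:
$\frac{2500 - 3618}{1731 + Z{\left(-38,-8 \right)}} = \frac{2500 - 3618}{1731 + 48} = - \frac{1118}{1779}$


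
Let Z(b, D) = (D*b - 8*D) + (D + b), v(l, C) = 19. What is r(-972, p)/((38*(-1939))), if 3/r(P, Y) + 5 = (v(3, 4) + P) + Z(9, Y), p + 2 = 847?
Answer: -1/18199454 ≈ -5.4947e-8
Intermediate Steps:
Z(b, D) = b - 7*D + D*b (Z(b, D) = (-8*D + D*b) + (D + b) = b - 7*D + D*b)
p = 845 (p = -2 + 847 = 845)
r(P, Y) = 3/(23 + P + 2*Y) (r(P, Y) = 3/(-5 + ((19 + P) + (9 - 7*Y + Y*9))) = 3/(-5 + ((19 + P) + (9 - 7*Y + 9*Y))) = 3/(-5 + ((19 + P) + (9 + 2*Y))) = 3/(-5 + (28 + P + 2*Y)) = 3/(23 + P + 2*Y))
r(-972, p)/((38*(-1939))) = (3/(23 - 972 + 2*845))/((38*(-1939))) = (3/(23 - 972 + 1690))/(-73682) = (3/741)*(-1/73682) = (3*(1/741))*(-1/73682) = (1/247)*(-1/73682) = -1/18199454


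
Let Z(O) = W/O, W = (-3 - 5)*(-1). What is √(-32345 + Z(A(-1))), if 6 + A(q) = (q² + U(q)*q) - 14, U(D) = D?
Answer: 7*I*√5941/3 ≈ 179.85*I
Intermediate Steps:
W = 8 (W = -8*(-1) = 8)
A(q) = -20 + 2*q² (A(q) = -6 + ((q² + q*q) - 14) = -6 + ((q² + q²) - 14) = -6 + (2*q² - 14) = -6 + (-14 + 2*q²) = -20 + 2*q²)
Z(O) = 8/O
√(-32345 + Z(A(-1))) = √(-32345 + 8/(-20 + 2*(-1)²)) = √(-32345 + 8/(-20 + 2*1)) = √(-32345 + 8/(-20 + 2)) = √(-32345 + 8/(-18)) = √(-32345 + 8*(-1/18)) = √(-32345 - 4/9) = √(-291109/9) = 7*I*√5941/3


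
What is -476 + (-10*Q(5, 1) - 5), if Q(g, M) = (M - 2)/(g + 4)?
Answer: -4319/9 ≈ -479.89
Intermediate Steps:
Q(g, M) = (-2 + M)/(4 + g)
-476 + (-10*Q(5, 1) - 5) = -476 + (-10*(-2 + 1)/(4 + 5) - 5) = -476 + (-10*(-1)/9 - 5) = -476 + (-10*(-⅑) - 5) = -476 + (10/9 - 5) = -476 - 35/9 = -4319/9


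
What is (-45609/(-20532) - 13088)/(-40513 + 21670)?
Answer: 29853023/42987164 ≈ 0.69446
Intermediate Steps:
(-45609/(-20532) - 13088)/(-40513 + 21670) = (-45609*(-1/20532) - 13088)/(-18843) = (15203/6844 - 13088)*(-1/18843) = -89559069/6844*(-1/18843) = 29853023/42987164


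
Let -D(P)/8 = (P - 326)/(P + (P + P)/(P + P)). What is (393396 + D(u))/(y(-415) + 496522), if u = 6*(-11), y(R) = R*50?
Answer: 6391901/7731295 ≈ 0.82676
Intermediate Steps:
y(R) = 50*R
u = -66
D(P) = -8*(-326 + P)/(1 + P) (D(P) = -8*(P - 326)/(P + (P + P)/(P + P)) = -8*(-326 + P)/(P + (2*P)/((2*P))) = -8*(-326 + P)/(P + (2*P)*(1/(2*P))) = -8*(-326 + P)/(P + 1) = -8*(-326 + P)/(1 + P))
(393396 + D(u))/(y(-415) + 496522) = (393396 + 8*(326 - 1*(-66))/(1 - 66))/(50*(-415) + 496522) = (393396 + 8*(326 + 66)/(-65))/(-20750 + 496522) = (393396 + 8*(-1/65)*392)/475772 = (393396 - 3136/65)*(1/475772) = (25567604/65)*(1/475772) = 6391901/7731295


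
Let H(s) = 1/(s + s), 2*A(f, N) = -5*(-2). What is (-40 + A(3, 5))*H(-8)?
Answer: 35/16 ≈ 2.1875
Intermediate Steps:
A(f, N) = 5 (A(f, N) = (-5*(-2))/2 = (½)*10 = 5)
H(s) = 1/(2*s)
(-40 + A(3, 5))*H(-8) = (-40 + 5)*((½)/(-8)) = -35*(-1)/(2*8) = -35*(-1/16) = 35/16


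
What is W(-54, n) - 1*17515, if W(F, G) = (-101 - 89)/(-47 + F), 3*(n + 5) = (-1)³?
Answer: -1768825/101 ≈ -17513.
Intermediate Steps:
n = -16/3 (n = -5 + (⅓)*(-1)³ = -5 + (⅓)*(-1) = -5 - ⅓ = -16/3 ≈ -5.3333)
W(F, G) = -190/(-47 + F)
W(-54, n) - 1*17515 = -190/(-47 - 54) - 1*17515 = -190/(-101) - 17515 = -190*(-1/101) - 17515 = 190/101 - 17515 = -1768825/101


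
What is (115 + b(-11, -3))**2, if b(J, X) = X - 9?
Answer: 10609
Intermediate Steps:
b(J, X) = -9 + X
(115 + b(-11, -3))**2 = (115 + (-9 - 3))**2 = (115 - 12)**2 = 103**2 = 10609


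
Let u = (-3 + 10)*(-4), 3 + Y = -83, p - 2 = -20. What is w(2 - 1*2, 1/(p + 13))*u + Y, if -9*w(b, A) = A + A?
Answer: -3926/45 ≈ -87.244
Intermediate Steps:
p = -18 (p = 2 - 20 = -18)
w(b, A) = -2*A/9 (w(b, A) = -(A + A)/9 = -2*A/9)
Y = -86 (Y = -3 - 83 = -86)
u = -28 (u = 7*(-4) = -28)
w(2 - 1*2, 1/(p + 13))*u + Y = -2/(9*(-18 + 13))*(-28) - 86 = -2/9/(-5)*(-28) - 86 = -2/9*(-⅕)*(-28) - 86 = (2/45)*(-28) - 86 = -56/45 - 86 = -3926/45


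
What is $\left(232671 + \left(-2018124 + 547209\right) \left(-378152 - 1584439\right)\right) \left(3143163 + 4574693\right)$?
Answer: $22279943541491673216$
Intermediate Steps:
$\left(232671 + \left(-2018124 + 547209\right) \left(-378152 - 1584439\right)\right) \left(3143163 + 4574693\right) = \left(232671 - -2886804540765\right) 7717856 = \left(232671 + 2886804540765\right) 7717856 = 2886804773436 \cdot 7717856 = 22279943541491673216$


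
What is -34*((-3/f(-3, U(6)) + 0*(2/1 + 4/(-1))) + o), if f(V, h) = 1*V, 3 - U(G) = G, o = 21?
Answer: -748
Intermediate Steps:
U(G) = 3 - G
f(V, h) = V
-34*((-3/f(-3, U(6)) + 0*(2/1 + 4/(-1))) + o) = -34*((-3/(-3) + 0*(2/1 + 4/(-1))) + 21) = -34*((-3*(-⅓) + 0*(2*1 + 4*(-1))) + 21) = -34*((1 + 0*(2 - 4)) + 21) = -34*((1 + 0*(-2)) + 21) = -34*((1 + 0) + 21) = -34*(1 + 21) = -34*22 = -748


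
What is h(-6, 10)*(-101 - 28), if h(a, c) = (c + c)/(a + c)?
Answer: -645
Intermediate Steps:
h(a, c) = 2*c/(a + c) (h(a, c) = (2*c)/(a + c) = 2*c/(a + c))
h(-6, 10)*(-101 - 28) = (2*10/(-6 + 10))*(-101 - 28) = (2*10/4)*(-129) = (2*10*(1/4))*(-129) = 5*(-129) = -645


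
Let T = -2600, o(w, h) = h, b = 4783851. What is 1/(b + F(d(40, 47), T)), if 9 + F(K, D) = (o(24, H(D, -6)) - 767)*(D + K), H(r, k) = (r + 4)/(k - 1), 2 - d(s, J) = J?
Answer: 7/40821479 ≈ 1.7148e-7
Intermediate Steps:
d(s, J) = 2 - J
H(r, k) = (4 + r)/(-1 + k)
F(K, D) = -9 + (-5373/7 - D/7)*(D + K) (F(K, D) = -9 + ((4 + D)/(-1 - 6) - 767)*(D + K) = -9 + ((4 + D)/(-7) - 767)*(D + K) = -9 + (-(4 + D)/7 - 767)*(D + K) = -9 + ((-4/7 - D/7) - 767)*(D + K) = -9 + (-5373/7 - D/7)*(D + K))
1/(b + F(d(40, 47), T)) = 1/(4783851 + (-9 - 5373/7*(-2600) - 5373*(2 - 1*47)/7 - ⅐*(-2600)² - ⅐*(-2600)*(2 - 1*47))) = 1/(4783851 + (-9 + 13969800/7 - 5373*(2 - 47)/7 - ⅐*6760000 - ⅐*(-2600)*(2 - 47))) = 1/(4783851 + (-9 + 13969800/7 - 5373/7*(-45) - 6760000/7 - ⅐*(-2600)*(-45))) = 1/(4783851 + (-9 + 13969800/7 + 241785/7 - 6760000/7 - 117000/7)) = 1/(4783851 + 7334522/7) = 1/(40821479/7) = 7/40821479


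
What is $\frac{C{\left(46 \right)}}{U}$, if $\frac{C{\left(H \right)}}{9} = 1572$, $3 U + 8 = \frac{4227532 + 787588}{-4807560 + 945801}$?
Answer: $- \frac{3725193159}{816118} \approx -4564.5$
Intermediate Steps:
$U = - \frac{3264472}{1053207}$ ($U = - \frac{8}{3} + \frac{\left(4227532 + 787588\right) \frac{1}{-4807560 + 945801}}{3} = - \frac{8}{3} + \frac{5015120 \frac{1}{-3861759}}{3} = - \frac{8}{3} + \frac{5015120 \left(- \frac{1}{3861759}\right)}{3} = - \frac{8}{3} + \frac{1}{3} \left(- \frac{455920}{351069}\right) = - \frac{8}{3} - \frac{455920}{1053207} = - \frac{3264472}{1053207} \approx -3.0996$)
$C{\left(H \right)} = 14148$ ($C{\left(H \right)} = 9 \cdot 1572 = 14148$)
$\frac{C{\left(46 \right)}}{U} = \frac{14148}{- \frac{3264472}{1053207}} = 14148 \left(- \frac{1053207}{3264472}\right) = - \frac{3725193159}{816118}$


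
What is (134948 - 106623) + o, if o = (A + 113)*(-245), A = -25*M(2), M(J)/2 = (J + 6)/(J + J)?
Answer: 25140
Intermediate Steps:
M(J) = (6 + J)/J (M(J) = 2*((J + 6)/(J + J)) = 2*((6 + J)/((2*J))) = 2*((6 + J)*(1/(2*J))) = 2*((6 + J)/(2*J)) = (6 + J)/J)
A = -100 (A = -25*(6 + 2)/2 = -25*8/2 = -25*4 = -100)
o = -3185 (o = (-100 + 113)*(-245) = 13*(-245) = -3185)
(134948 - 106623) + o = (134948 - 106623) - 3185 = 28325 - 3185 = 25140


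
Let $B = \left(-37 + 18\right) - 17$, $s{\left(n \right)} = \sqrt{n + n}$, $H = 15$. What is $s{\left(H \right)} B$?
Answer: $- 36 \sqrt{30} \approx -197.18$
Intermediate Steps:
$s{\left(n \right)} = \sqrt{2} \sqrt{n}$ ($s{\left(n \right)} = \sqrt{2 n} = \sqrt{2} \sqrt{n}$)
$B = -36$ ($B = -19 - 17 = -36$)
$s{\left(H \right)} B = \sqrt{2} \sqrt{15} \left(-36\right) = \sqrt{30} \left(-36\right) = - 36 \sqrt{30}$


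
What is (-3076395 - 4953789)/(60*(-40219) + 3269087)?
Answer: -8030184/855947 ≈ -9.3816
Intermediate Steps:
(-3076395 - 4953789)/(60*(-40219) + 3269087) = -8030184/(-2413140 + 3269087) = -8030184/855947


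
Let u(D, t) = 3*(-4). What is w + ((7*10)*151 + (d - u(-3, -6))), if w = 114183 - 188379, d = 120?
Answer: -63494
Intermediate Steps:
u(D, t) = -12
w = -74196
w + ((7*10)*151 + (d - u(-3, -6))) = -74196 + ((7*10)*151 + (120 - 1*(-12))) = -74196 + (70*151 + (120 + 12)) = -74196 + (10570 + 132) = -74196 + 10702 = -63494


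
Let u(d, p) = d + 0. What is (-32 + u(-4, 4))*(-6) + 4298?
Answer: 4514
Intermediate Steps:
u(d, p) = d
(-32 + u(-4, 4))*(-6) + 4298 = (-32 - 4)*(-6) + 4298 = -36*(-6) + 4298 = 216 + 4298 = 4514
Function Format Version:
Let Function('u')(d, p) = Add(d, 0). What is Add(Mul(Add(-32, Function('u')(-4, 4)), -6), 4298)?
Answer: 4514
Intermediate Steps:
Function('u')(d, p) = d
Add(Mul(Add(-32, Function('u')(-4, 4)), -6), 4298) = Add(Mul(Add(-32, -4), -6), 4298) = Add(Mul(-36, -6), 4298) = Add(216, 4298) = 4514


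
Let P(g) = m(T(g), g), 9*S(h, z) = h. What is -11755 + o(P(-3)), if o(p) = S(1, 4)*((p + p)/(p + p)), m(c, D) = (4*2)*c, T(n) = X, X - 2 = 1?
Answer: -105794/9 ≈ -11755.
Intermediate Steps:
X = 3 (X = 2 + 1 = 3)
T(n) = 3
S(h, z) = h/9
m(c, D) = 8*c
P(g) = 24 (P(g) = 8*3 = 24)
o(p) = ⅑ (o(p) = ((⅑)*1)*((p + p)/(p + p)) = ((2*p)/((2*p)))/9 = ((2*p)*(1/(2*p)))/9 = (⅑)*1 = ⅑)
-11755 + o(P(-3)) = -11755 + ⅑ = -105794/9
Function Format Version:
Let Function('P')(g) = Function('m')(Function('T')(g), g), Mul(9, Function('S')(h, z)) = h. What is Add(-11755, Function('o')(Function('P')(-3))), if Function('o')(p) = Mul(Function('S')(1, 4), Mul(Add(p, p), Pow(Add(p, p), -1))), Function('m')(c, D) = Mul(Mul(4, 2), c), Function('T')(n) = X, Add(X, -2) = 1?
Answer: Rational(-105794, 9) ≈ -11755.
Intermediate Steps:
X = 3 (X = Add(2, 1) = 3)
Function('T')(n) = 3
Function('S')(h, z) = Mul(Rational(1, 9), h)
Function('m')(c, D) = Mul(8, c)
Function('P')(g) = 24 (Function('P')(g) = Mul(8, 3) = 24)
Function('o')(p) = Rational(1, 9) (Function('o')(p) = Mul(Mul(Rational(1, 9), 1), Mul(Add(p, p), Pow(Add(p, p), -1))) = Mul(Rational(1, 9), Mul(Mul(2, p), Pow(Mul(2, p), -1))) = Mul(Rational(1, 9), Mul(Mul(2, p), Mul(Rational(1, 2), Pow(p, -1)))) = Mul(Rational(1, 9), 1) = Rational(1, 9))
Add(-11755, Function('o')(Function('P')(-3))) = Add(-11755, Rational(1, 9)) = Rational(-105794, 9)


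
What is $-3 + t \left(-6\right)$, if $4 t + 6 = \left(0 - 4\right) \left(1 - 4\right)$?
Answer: $-12$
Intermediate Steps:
$t = \frac{3}{2}$ ($t = - \frac{3}{2} + \frac{\left(0 - 4\right) \left(1 - 4\right)}{4} = - \frac{3}{2} + \frac{\left(-4\right) \left(-3\right)}{4} = - \frac{3}{2} + \frac{1}{4} \cdot 12 = - \frac{3}{2} + 3 = \frac{3}{2} \approx 1.5$)
$-3 + t \left(-6\right) = -3 + \frac{3}{2} \left(-6\right) = -3 - 9 = -12$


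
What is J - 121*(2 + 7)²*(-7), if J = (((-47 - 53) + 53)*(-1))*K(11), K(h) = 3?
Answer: 68748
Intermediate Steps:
J = 141 (J = (((-47 - 53) + 53)*(-1))*3 = ((-100 + 53)*(-1))*3 = -47*(-1)*3 = 47*3 = 141)
J - 121*(2 + 7)²*(-7) = 141 - 121*(2 + 7)²*(-7) = 141 - 121*9²*(-7) = 141 - 121*81*(-7) = 141 - 9801*(-7) = 141 + 68607 = 68748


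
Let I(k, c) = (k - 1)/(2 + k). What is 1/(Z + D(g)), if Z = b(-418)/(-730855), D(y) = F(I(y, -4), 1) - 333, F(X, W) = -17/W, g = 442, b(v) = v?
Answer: -730855/255798832 ≈ -0.0028571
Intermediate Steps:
I(k, c) = (-1 + k)/(2 + k)
D(y) = -350 (D(y) = -17/1 - 333 = -17*1 - 333 = -17 - 333 = -350)
Z = 418/730855 (Z = -418/(-730855) = -418*(-1/730855) = 418/730855 ≈ 0.00057193)
1/(Z + D(g)) = 1/(418/730855 - 350) = 1/(-255798832/730855) = -730855/255798832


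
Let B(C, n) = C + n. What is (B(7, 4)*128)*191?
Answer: 268928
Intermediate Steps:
(B(7, 4)*128)*191 = ((7 + 4)*128)*191 = (11*128)*191 = 1408*191 = 268928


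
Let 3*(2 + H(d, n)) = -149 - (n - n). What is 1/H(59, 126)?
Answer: -3/155 ≈ -0.019355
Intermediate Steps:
H(d, n) = -155/3 (H(d, n) = -2 + (-149 - (n - n))/3 = -2 + (-149 - 1*0)/3 = -2 + (-149 + 0)/3 = -2 + (⅓)*(-149) = -2 - 149/3 = -155/3)
1/H(59, 126) = 1/(-155/3) = -3/155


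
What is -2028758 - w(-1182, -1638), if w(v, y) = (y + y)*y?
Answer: -7394846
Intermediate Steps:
w(v, y) = 2*y² (w(v, y) = (2*y)*y = 2*y²)
-2028758 - w(-1182, -1638) = -2028758 - 2*(-1638)² = -2028758 - 2*2683044 = -2028758 - 1*5366088 = -2028758 - 5366088 = -7394846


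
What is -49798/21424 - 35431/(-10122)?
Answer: 63754597/54213432 ≈ 1.1760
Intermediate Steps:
-49798/21424 - 35431/(-10122) = -49798*1/21424 - 35431*(-1/10122) = -24899/10712 + 35431/10122 = 63754597/54213432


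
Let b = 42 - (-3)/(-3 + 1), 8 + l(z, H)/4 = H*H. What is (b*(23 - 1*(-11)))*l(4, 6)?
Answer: 154224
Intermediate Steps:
l(z, H) = -32 + 4*H**2 (l(z, H) = -32 + 4*(H*H) = -32 + 4*H**2)
b = 81/2 (b = 42 - (-3)/(-2) = 42 - (-1)*(-3)/2 = 42 - 1*3/2 = 42 - 3/2 = 81/2 ≈ 40.500)
(b*(23 - 1*(-11)))*l(4, 6) = (81*(23 - 1*(-11))/2)*(-32 + 4*6**2) = (81*(23 + 11)/2)*(-32 + 4*36) = ((81/2)*34)*(-32 + 144) = 1377*112 = 154224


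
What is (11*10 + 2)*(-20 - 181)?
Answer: -22512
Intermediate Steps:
(11*10 + 2)*(-20 - 181) = (110 + 2)*(-201) = 112*(-201) = -22512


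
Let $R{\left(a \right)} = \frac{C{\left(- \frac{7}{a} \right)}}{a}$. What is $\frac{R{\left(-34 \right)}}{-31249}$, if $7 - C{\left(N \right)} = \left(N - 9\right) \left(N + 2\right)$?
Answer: $\frac{30517}{1228210696} \approx 2.4847 \cdot 10^{-5}$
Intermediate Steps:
$C{\left(N \right)} = 7 - \left(-9 + N\right) \left(2 + N\right)$ ($C{\left(N \right)} = 7 - \left(N - 9\right) \left(N + 2\right) = 7 - \left(-9 + N\right) \left(2 + N\right)$)
$R{\left(a \right)} = \frac{25 - \frac{49}{a} - \frac{49}{a^{2}}}{a}$ ($R{\left(a \right)} = \frac{25 - \left(- \frac{7}{a}\right)^{2} + 7 \left(- \frac{7}{a}\right)}{a} = \frac{25 - \frac{49}{a^{2}} - \frac{49}{a}}{a} = \frac{25 - \frac{49}{a} - \frac{49}{a^{2}}}{a}$)
$\frac{R{\left(-34 \right)}}{-31249} = \frac{\frac{1}{-39304} \left(-49 - -1666 + 25 \left(-34\right)^{2}\right)}{-31249} = - \frac{-49 + 1666 + 25 \cdot 1156}{39304} \left(- \frac{1}{31249}\right) = - \frac{-49 + 1666 + 28900}{39304} \left(- \frac{1}{31249}\right) = \left(- \frac{1}{39304}\right) 30517 \left(- \frac{1}{31249}\right) = \left(- \frac{30517}{39304}\right) \left(- \frac{1}{31249}\right) = \frac{30517}{1228210696}$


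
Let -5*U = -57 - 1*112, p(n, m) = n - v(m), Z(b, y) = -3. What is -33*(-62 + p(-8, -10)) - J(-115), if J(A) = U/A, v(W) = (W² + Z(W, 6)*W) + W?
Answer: 3605419/575 ≈ 6270.3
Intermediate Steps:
v(W) = W² - 2*W (v(W) = (W² - 3*W) + W = W² - 2*W)
p(n, m) = n - m*(-2 + m)
U = 169/5 (U = -(-57 - 1*112)/5 = -(-57 - 112)/5 = -⅕*(-169) = 169/5 ≈ 33.800)
J(A) = 169/(5*A)
-33*(-62 + p(-8, -10)) - J(-115) = -33*(-62 + (-8 - 1*(-10)*(-2 - 10))) - 169/(5*(-115)) = -33*(-62 + (-8 - 1*(-10)*(-12))) - 169*(-1)/(5*115) = -33*(-62 + (-8 - 120)) - 1*(-169/575) = -33*(-62 - 128) + 169/575 = -33*(-190) + 169/575 = 6270 + 169/575 = 3605419/575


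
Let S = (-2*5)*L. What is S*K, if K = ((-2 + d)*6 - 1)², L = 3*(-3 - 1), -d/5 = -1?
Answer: 34680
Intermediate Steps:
d = 5 (d = -5*(-1) = 5)
L = -12 (L = 3*(-4) = -12)
S = 120 (S = -2*5*(-12) = -10*(-12) = 120)
K = 289 (K = ((-2 + 5)*6 - 1)² = (3*6 - 1)² = (18 - 1)² = 17² = 289)
S*K = 120*289 = 34680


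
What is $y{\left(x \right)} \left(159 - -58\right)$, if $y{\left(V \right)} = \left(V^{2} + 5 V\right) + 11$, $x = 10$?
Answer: $34937$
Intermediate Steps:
$y{\left(V \right)} = 11 + V^{2} + 5 V$
$y{\left(x \right)} \left(159 - -58\right) = \left(11 + 10^{2} + 5 \cdot 10\right) \left(159 - -58\right) = \left(11 + 100 + 50\right) \left(159 + 58\right) = 161 \cdot 217 = 34937$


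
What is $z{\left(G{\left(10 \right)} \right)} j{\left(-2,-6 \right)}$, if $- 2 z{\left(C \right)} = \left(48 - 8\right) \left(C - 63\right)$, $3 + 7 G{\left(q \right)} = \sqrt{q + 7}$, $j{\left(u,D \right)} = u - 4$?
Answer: $- \frac{53280}{7} + \frac{120 \sqrt{17}}{7} \approx -7540.8$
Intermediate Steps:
$j{\left(u,D \right)} = -4 + u$ ($j{\left(u,D \right)} = u - 4 = -4 + u$)
$G{\left(q \right)} = - \frac{3}{7} + \frac{\sqrt{7 + q}}{7}$ ($G{\left(q \right)} = - \frac{3}{7} + \frac{\sqrt{q + 7}}{7} = - \frac{3}{7} + \frac{\sqrt{7 + q}}{7}$)
$z{\left(C \right)} = 1260 - 20 C$ ($z{\left(C \right)} = - \frac{\left(48 - 8\right) \left(C - 63\right)}{2} = - \frac{40 \left(-63 + C\right)}{2} = - \frac{-2520 + 40 C}{2} = 1260 - 20 C$)
$z{\left(G{\left(10 \right)} \right)} j{\left(-2,-6 \right)} = \left(1260 - 20 \left(- \frac{3}{7} + \frac{\sqrt{7 + 10}}{7}\right)\right) \left(-4 - 2\right) = \left(1260 - 20 \left(- \frac{3}{7} + \frac{\sqrt{17}}{7}\right)\right) \left(-6\right) = \left(1260 + \left(\frac{60}{7} - \frac{20 \sqrt{17}}{7}\right)\right) \left(-6\right) = \left(\frac{8880}{7} - \frac{20 \sqrt{17}}{7}\right) \left(-6\right) = - \frac{53280}{7} + \frac{120 \sqrt{17}}{7}$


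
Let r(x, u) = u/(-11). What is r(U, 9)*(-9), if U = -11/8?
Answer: 81/11 ≈ 7.3636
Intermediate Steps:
U = -11/8 (U = -11*1/8 = -11/8 ≈ -1.3750)
r(x, u) = -u/11 (r(x, u) = u*(-1/11) = -u/11)
r(U, 9)*(-9) = -1/11*9*(-9) = -9/11*(-9) = 81/11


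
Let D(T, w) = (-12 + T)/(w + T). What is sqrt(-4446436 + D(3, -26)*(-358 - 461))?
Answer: I*sqrt(2352334177)/23 ≈ 2108.7*I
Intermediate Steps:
D(T, w) = (-12 + T)/(T + w)
sqrt(-4446436 + D(3, -26)*(-358 - 461)) = sqrt(-4446436 + ((-12 + 3)/(3 - 26))*(-358 - 461)) = sqrt(-4446436 + (-9/(-23))*(-819)) = sqrt(-4446436 - 1/23*(-9)*(-819)) = sqrt(-4446436 + (9/23)*(-819)) = sqrt(-4446436 - 7371/23) = sqrt(-102275399/23) = I*sqrt(2352334177)/23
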